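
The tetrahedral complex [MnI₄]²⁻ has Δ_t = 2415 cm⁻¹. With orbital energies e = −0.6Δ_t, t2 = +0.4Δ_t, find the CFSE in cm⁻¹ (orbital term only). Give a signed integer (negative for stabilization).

Each I⁻ contributes -1; 4 × (-1) = -4. With overall charge -2, Mn is in the +2 oxidation state.
Mn sits in group 7; removing 2 electrons leaves Mn²⁺ with 7 − 2 = 5 d electrons.
Tetrahedral fields are weak (Δₜ ≈ 4/9 Δₒ), so electrons fill high-spin.
Configuration: e^2 t2^3.
Orbital CFSE = 2(-0.6) + 3(0.4) = 0.0Δ_t = 0.0 × 2415 = 0 cm⁻¹.

0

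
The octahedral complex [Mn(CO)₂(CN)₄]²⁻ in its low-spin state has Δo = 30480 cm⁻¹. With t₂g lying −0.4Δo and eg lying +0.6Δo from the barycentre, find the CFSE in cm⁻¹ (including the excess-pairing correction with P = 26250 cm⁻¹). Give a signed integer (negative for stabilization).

-8460

Ligand charges: 2×(+0) from CO and 4×(-1) from CN⁻ sum to -4; with overall charge -2, Mn is +2.
Mn is in group 7, so Mn²⁺ is d⁵ (7 − 2 = 5).
Configuration: t₂g⁵ eg⁰.
The orbital stabilization is -2.0Δo = -2.0 × 30480 = -60960 cm⁻¹.
Pairing penalty: 2 pairs vs 0 in the high-spin reference → 2 extra × P = 52500 cm⁻¹.
Net CFSE = -60960 + 52500 = -8460 cm⁻¹.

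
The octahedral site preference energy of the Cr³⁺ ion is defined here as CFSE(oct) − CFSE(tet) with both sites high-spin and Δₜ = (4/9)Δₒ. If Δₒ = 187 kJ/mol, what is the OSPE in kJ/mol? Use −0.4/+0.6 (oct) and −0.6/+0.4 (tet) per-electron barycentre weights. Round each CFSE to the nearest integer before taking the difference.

Cr³⁺: group 6, so d-count = 6 − 3 = 3.
Octahedral (high-spin): t₂g³ eg⁰, CFSE = 3(−0.4) + 0(+0.6) = -1.2Δₒ = -1.2 × 187 = -224 kJ/mol.
In a tetrahedral site the filling is e² t₂¹: CFSE(tet) = -0.8Δₜ = -0.8 × (4/9)(187) = -66 kJ/mol.
OSPE = CFSE(oct) − CFSE(tet) = -224 − (-66) = -158 kJ/mol.

-158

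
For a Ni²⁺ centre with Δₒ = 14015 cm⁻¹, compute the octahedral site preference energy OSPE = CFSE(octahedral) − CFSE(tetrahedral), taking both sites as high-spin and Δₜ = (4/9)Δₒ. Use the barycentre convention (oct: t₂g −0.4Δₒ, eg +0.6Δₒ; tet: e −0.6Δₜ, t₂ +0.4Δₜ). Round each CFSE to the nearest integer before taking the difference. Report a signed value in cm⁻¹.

Group 10 minus oxidation state +2 gives a d⁸ configuration for Ni²⁺.
Octahedral high-spin t₂g⁶ eg²: CFSE = -1.2 × 14015 = -16818 cm⁻¹.
Tetrahedral e⁴ t₂⁴ gives -0.8Δₜ = -0.8 × (4/9) × 14015 = -4983 cm⁻¹.
Subtracting, OSPE = -16818 − (-4983) = -11835 cm⁻¹.

-11835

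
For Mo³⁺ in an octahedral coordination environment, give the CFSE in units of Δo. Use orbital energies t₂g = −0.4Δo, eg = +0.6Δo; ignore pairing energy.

-1.2 Δo

Mo is in group 6, so Mo³⁺ is d³ (6 − 3 = 3).
Configuration: t₂g³ eg⁰.
CFSE = 3(-0.4Δo) + 0(0.6Δo) = -1.2Δo + 0.0Δo = -1.2Δo.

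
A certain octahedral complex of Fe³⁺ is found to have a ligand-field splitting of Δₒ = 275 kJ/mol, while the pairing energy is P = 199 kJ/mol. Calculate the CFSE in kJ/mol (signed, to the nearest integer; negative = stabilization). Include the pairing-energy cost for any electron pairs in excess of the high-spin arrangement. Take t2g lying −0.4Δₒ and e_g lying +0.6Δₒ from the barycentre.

-152

Fe³⁺: group 8, so d-count = 8 − 3 = 5.
With Δₒ > P the complex is low-spin.
That gives t2g^5 e_g^0.
Orbital CFSE = -2.0Δₒ = -2.0 × 275 = -550 kJ/mol.
Excess pairs vs high-spin: 2 − 0 = 2; pairing cost = +398 kJ/mol.
Net CFSE = -550 + 398 = -152 kJ/mol.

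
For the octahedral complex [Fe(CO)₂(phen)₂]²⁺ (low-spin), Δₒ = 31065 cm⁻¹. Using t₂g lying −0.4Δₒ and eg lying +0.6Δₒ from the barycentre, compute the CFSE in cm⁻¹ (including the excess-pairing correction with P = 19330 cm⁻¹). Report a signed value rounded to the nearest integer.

-35896

Ligand charges: 2×(+0) from CO and 2×(+0) from phen sum to +0; with overall charge +2, Fe is +2.
Group 8 minus oxidation state +2 gives a d⁶ configuration for Fe²⁺.
The d⁶ electrons fill as t₂g⁶ eg⁰.
CFSE(orbital) = 6×(-0.4Δₒ) + 0×(0.6Δₒ) = -2.4Δₒ; with Δₒ = 31065 cm⁻¹ that is -74556 cm⁻¹.
Pairing penalty: 3 pairs vs 1 in the high-spin reference → 2 extra × P = 38660 cm⁻¹.
Combining: -74556 + 38660 = -35896 cm⁻¹.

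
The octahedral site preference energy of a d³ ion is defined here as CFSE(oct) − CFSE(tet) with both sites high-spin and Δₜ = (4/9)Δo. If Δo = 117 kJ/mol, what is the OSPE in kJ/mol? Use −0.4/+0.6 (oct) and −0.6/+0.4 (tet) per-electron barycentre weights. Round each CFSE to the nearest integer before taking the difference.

In an octahedral site d³ (HS) is t2g^3 e_g^0, giving CFSE(oct) = -1.2Δo = -140 kJ/mol.
Tetrahedral: e^2 t2^1, CFSE = 2(−0.6) + 1(+0.4) = -0.8Δₜ = -0.8 × (4/9) × 117 = -42 kJ/mol.
OSPE = CFSE(oct) − CFSE(tet) = -140 − (-42) = -98 kJ/mol.

-98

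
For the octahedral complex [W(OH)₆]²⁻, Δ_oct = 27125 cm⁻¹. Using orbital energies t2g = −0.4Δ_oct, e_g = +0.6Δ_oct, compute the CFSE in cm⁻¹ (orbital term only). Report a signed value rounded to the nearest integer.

Each OH⁻ contributes -1; 6 × (-1) = -6. With overall charge -2, W is in the +4 oxidation state.
W⁴⁺: group 6, so d-count = 6 − 4 = 2.
Configuration: t2g^2 e_g^0.
CFSE(orbital) = 2×(-0.4Δ_oct) + 0×(0.6Δ_oct) = -0.8Δ_oct; with Δ_oct = 27125 cm⁻¹ that is -21700 cm⁻¹.

-21700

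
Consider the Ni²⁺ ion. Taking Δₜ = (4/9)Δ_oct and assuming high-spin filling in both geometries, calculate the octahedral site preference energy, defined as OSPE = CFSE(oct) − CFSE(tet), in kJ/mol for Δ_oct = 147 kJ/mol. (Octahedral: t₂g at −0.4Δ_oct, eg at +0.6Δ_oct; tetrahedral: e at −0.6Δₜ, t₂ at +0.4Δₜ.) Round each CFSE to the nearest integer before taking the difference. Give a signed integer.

Ni²⁺: group 10, so d-count = 10 − 2 = 8.
In an octahedral site d⁸ (HS) is t₂g⁶ eg², giving CFSE(oct) = -1.2Δ_oct = -176 kJ/mol.
In a tetrahedral site the filling is e⁴ t₂⁴: CFSE(tet) = -0.8Δₜ = -0.8 × (4/9)(147) = -52 kJ/mol.
OSPE = CFSE(oct) − CFSE(tet) = -176 − (-52) = -124 kJ/mol.

-124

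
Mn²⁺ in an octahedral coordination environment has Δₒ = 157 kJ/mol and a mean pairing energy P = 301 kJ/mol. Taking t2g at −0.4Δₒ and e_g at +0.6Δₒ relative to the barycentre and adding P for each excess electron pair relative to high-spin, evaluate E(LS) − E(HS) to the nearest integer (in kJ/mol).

288

Group 7 minus oxidation state +2 gives a d⁵ configuration for Mn²⁺.
High-spin: t2g^3 e_g^2, CFSE = 0.0Δₒ = 0 kJ/mol.
Low-spin: t2g^5 e_g^0, orbital CFSE = -2.0Δₒ = -314 kJ/mol; plus 2 excess pairs × P = +602 kJ/mol; total 288 kJ/mol.
The difference is 288 − (0) = 288 kJ/mol, so high-spin lies lower.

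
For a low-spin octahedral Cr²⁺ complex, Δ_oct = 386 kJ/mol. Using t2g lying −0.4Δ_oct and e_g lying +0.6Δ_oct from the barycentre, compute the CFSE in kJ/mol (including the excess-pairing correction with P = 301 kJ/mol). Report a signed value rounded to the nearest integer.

Cr is in group 6, so Cr²⁺ is d⁴ (6 − 2 = 4).
Electron filling gives t2g^4 e_g^0.
CFSE(orbital) = 4×(-0.4Δ_oct) + 0×(0.6Δ_oct) = -1.6Δ_oct; with Δ_oct = 386 kJ/mol that is -618 kJ/mol.
High-spin d⁴ would be t2g^3 e_g^1 with 0 pairs; low-spin has 1, so 1 excess pair costs +1P = +301 kJ/mol.
Overall CFSE = -618 + 301 = -317 kJ/mol.

-317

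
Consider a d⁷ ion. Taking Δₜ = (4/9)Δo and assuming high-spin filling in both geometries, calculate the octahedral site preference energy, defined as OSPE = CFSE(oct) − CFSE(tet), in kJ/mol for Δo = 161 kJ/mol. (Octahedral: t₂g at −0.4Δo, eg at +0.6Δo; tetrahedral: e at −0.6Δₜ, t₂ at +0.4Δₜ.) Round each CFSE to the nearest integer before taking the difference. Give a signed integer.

-43

Octahedral high-spin t₂g⁵ eg²: CFSE = -0.8 × 161 = -129 kJ/mol.
Tetrahedral e⁴ t₂³ gives -1.2Δₜ = -1.2 × (4/9) × 161 = -86 kJ/mol.
OSPE = CFSE(oct) − CFSE(tet) = -129 − (-86) = -43 kJ/mol.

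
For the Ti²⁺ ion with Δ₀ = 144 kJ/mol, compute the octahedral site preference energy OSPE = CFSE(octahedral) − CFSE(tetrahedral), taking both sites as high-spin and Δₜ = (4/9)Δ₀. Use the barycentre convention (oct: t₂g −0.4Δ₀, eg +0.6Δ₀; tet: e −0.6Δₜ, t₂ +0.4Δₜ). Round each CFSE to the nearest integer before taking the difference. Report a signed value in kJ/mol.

-38

Group 4 minus oxidation state +2 gives a d² configuration for Ti²⁺.
In an octahedral site d² (HS) is t₂g² eg⁰, giving CFSE(oct) = -0.8Δ₀ = -115 kJ/mol.
Tetrahedral e² t₂⁰ gives -1.2Δₜ = -1.2 × (4/9) × 144 = -77 kJ/mol.
OSPE = CFSE(oct) − CFSE(tet) = -115 − (-77) = -38 kJ/mol.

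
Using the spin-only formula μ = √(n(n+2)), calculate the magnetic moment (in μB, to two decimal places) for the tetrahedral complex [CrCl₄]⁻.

Each Cl⁻ contributes -1; 4 × (-1) = -4. With overall charge -1, Cr is in the +3 oxidation state.
Cr sits in group 6; removing 3 electrons leaves Cr³⁺ with 6 − 3 = 3 d electrons.
With tetrahedral geometry the complex is necessarily high-spin.
Configuration: e^2 t2^1 → 3 unpaired electrons.
μ(spin-only) = √[3(3+2)] = √15 ≈ 3.87 μB.

3.87 μB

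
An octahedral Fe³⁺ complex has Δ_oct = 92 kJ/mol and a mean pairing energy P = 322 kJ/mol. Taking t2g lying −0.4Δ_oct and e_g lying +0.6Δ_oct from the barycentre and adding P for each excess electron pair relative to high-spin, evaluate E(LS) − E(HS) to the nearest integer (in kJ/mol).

460

Fe is in group 8, so Fe³⁺ is d⁵ (8 − 3 = 5).
In the high-spin limit (t2g^3 e_g^2) the orbital term is 0.0Δ_oct = 0 kJ/mol, with no excess pairing.
Low-spin: t2g^5 e_g^0, orbital CFSE = -2.0Δ_oct = -184 kJ/mol; plus 2 excess pairs × P = +644 kJ/mol; total 460 kJ/mol.
The difference is 460 − (0) = 460 kJ/mol, so high-spin lies lower.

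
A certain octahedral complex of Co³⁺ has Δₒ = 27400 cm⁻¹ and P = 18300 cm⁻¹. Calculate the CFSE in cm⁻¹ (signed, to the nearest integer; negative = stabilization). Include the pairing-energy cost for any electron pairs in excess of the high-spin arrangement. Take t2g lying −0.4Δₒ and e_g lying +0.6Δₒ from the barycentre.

Group 9 minus oxidation state +3 gives a d⁶ configuration for Co³⁺.
Δₒ > P, so pairing is preferred: the ground state is low-spin.
Configuration: t2g^6 e_g^0.
Orbital CFSE = -2.4Δₒ = -2.4 × 27400 = -65760 cm⁻¹.
Excess pairs vs high-spin: 3 − 1 = 2; pairing cost = +36600 cm⁻¹.
Net CFSE = -65760 + 36600 = -29160 cm⁻¹.

-29160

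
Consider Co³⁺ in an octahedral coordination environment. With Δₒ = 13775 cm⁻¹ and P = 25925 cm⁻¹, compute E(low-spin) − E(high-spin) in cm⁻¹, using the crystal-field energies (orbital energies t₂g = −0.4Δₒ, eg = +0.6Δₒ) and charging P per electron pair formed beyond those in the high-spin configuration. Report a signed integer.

24300

Co³⁺: group 9, so d-count = 9 − 3 = 6.
High-spin: t₂g⁴ eg², CFSE = -0.4Δₒ = -5510 cm⁻¹.
Low-spin t₂g⁶ eg⁰ gives -2.4Δₒ = -33060 cm⁻¹, but forming 2 extra pairs costs 2P = 51850 cm⁻¹, so E(LS) = -33060 + 51850 = 18790 cm⁻¹.
The difference is 18790 − (-5510) = 24300 cm⁻¹, so high-spin lies lower.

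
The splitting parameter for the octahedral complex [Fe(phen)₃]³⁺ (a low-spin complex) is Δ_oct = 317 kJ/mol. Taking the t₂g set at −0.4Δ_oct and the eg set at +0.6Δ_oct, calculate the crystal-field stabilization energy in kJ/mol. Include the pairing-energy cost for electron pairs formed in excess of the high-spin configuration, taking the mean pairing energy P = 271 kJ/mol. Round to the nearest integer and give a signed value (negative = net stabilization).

phen is neutral, so the +3 overall charge sits on Fe: oxidation state +3.
Fe sits in group 8; removing 3 electrons leaves Fe³⁺ with 8 − 3 = 5 d electrons.
Electron filling gives t₂g⁵ eg⁰.
CFSE(orbital) = 5×(-0.4Δ_oct) + 0×(0.6Δ_oct) = -2.0Δ_oct; with Δ_oct = 317 kJ/mol that is -634 kJ/mol.
High-spin d⁵ would be t₂g³ eg² with 0 pairs; low-spin has 2, so 2 excess pairs cost +2P = +542 kJ/mol.
Combining: -634 + 542 = -92 kJ/mol.

-92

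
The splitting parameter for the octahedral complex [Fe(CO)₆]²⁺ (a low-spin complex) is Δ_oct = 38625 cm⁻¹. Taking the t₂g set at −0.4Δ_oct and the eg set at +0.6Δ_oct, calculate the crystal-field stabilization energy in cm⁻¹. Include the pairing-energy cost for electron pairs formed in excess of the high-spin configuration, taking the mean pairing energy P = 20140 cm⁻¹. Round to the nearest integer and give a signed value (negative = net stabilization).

-52420

CO is neutral, so the +2 overall charge sits on Fe: oxidation state +2.
Group 8 minus oxidation state +2 gives a d⁶ configuration for Fe²⁺.
Configuration: t₂g⁶ eg⁰.
The orbital stabilization is -2.4Δ_oct = -2.4 × 38625 = -92700 cm⁻¹.
High-spin d⁶ would be t₂g⁴ eg² with 1 pair; low-spin has 3, so 2 excess pairs cost +2P = +40280 cm⁻¹.
Net CFSE = -92700 + 40280 = -52420 cm⁻¹.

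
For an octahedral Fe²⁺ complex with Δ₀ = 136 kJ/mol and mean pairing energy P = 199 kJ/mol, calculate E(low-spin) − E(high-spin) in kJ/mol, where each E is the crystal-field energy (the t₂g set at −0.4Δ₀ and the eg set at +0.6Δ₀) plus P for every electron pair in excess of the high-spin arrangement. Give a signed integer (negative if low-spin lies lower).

126

Fe is in group 8, so Fe²⁺ is d⁶ (8 − 2 = 6).
In the high-spin limit (t₂g⁴ eg²) the orbital term is -0.4Δ₀ = -54 kJ/mol, with no excess pairing.
Low-spin t₂g⁶ eg⁰ gives -2.4Δ₀ = -326 kJ/mol, but forming 2 extra pairs costs 2P = 398 kJ/mol, so E(LS) = -326 + 398 = 72 kJ/mol.
Thus E(LS) − E(HS) = 126 kJ/mol.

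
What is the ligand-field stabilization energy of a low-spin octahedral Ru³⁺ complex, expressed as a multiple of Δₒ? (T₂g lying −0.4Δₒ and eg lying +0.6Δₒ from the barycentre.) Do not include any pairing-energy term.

-2.0 Δₒ

Ru³⁺: group 8, so d-count = 8 − 3 = 5.
Configuration: t₂g⁵ eg⁰.
CFSE = 5(-0.4Δₒ) + 0(0.6Δₒ) = -2.0Δₒ + 0.0Δₒ = -2.0Δₒ.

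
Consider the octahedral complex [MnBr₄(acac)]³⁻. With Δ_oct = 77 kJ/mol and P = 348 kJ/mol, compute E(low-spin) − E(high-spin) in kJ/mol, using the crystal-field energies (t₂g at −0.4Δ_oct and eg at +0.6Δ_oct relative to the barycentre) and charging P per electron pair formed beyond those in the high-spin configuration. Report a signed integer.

542

Ligand charges: 4×(-1) from Br⁻ and 1×(-1) from acac⁻ sum to -5; with overall charge -3, Mn is +2.
Mn²⁺: group 7, so d-count = 7 − 2 = 5.
High-spin d⁵ fills as t₂g³ eg² with CFSE 3(−0.4) + 2(+0.6) = 0.0Δ_oct = 0 kJ/mol.
Low-spin: t₂g⁵ eg⁰, orbital CFSE = -2.0Δ_oct = -154 kJ/mol; plus 2 excess pairs × P = +696 kJ/mol; total 542 kJ/mol.
E(LS) − E(HS) = 542 − (0) = 542 kJ/mol.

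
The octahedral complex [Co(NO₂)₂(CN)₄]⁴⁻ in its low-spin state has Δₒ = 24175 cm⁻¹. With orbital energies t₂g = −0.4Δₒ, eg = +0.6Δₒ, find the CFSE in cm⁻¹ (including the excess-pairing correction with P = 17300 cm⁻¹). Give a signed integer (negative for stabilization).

-26215

Ligand charges: 2×(-1) from NO₂⁻ and 4×(-1) from CN⁻ sum to -6; with overall charge -4, Co is +2.
Co²⁺: group 9, so d-count = 9 − 2 = 7.
Electron filling gives t₂g⁶ eg¹.
The orbital stabilization is -1.8Δₒ = -1.8 × 24175 = -43515 cm⁻¹.
Pairing penalty: 3 pairs vs 2 in the high-spin reference → 1 extra × P = 17300 cm⁻¹.
Combining: -43515 + 17300 = -26215 cm⁻¹.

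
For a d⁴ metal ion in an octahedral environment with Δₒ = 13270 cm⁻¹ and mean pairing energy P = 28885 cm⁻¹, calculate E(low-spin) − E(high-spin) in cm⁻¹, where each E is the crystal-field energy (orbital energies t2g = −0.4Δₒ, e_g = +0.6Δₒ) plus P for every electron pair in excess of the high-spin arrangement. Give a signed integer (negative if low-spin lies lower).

15615

High-spin: t2g^3 e_g^1, CFSE = -0.6Δₒ = -7962 cm⁻¹.
For low-spin the configuration is t2g^4 e_g^0: orbital energy -1.6 × 13270 = -21232 cm⁻¹, and 1 additional pair relative to high-spin adds 28885 cm⁻¹, giving 7653 cm⁻¹.
E(LS) − E(HS) = 7653 − (-7962) = 15615 cm⁻¹.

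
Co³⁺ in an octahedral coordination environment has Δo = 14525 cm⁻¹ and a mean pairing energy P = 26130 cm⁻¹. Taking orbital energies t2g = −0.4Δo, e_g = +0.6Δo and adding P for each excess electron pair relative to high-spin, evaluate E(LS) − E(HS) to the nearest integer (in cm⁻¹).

23210

Co sits in group 9; removing 3 electrons leaves Co³⁺ with 9 − 3 = 6 d electrons.
High-spin: t2g^4 e_g^2, CFSE = -0.4Δo = -5810 cm⁻¹.
Low-spin t2g^6 e_g^0 gives -2.4Δo = -34860 cm⁻¹, but forming 2 extra pairs costs 2P = 52260 cm⁻¹, so E(LS) = -34860 + 52260 = 17400 cm⁻¹.
The difference is 17400 − (-5810) = 23210 cm⁻¹, so high-spin lies lower.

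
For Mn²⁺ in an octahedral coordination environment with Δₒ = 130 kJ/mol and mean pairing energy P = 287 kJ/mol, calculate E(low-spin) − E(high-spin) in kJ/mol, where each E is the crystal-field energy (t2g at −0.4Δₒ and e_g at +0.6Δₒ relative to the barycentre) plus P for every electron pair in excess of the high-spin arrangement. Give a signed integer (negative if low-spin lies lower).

Group 7 minus oxidation state +2 gives a d⁵ configuration for Mn²⁺.
High-spin: t2g^3 e_g^2, CFSE = 0.0Δₒ = 0 kJ/mol.
Low-spin t2g^5 e_g^0 gives -2.0Δₒ = -260 kJ/mol, but forming 2 extra pairs costs 2P = 574 kJ/mol, so E(LS) = -260 + 574 = 314 kJ/mol.
E(LS) − E(HS) = 314 − (0) = 314 kJ/mol.

314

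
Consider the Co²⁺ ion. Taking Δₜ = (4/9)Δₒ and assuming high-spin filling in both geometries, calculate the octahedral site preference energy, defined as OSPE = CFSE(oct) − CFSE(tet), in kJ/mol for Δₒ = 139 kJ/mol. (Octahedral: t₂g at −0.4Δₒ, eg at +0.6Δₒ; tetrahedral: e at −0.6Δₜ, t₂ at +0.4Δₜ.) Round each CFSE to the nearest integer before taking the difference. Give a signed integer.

Co²⁺: group 9, so d-count = 9 − 2 = 7.
In an octahedral site d⁷ (HS) is t2g^5 e_g^2, giving CFSE(oct) = -0.8Δₒ = -111 kJ/mol.
Tetrahedral: e^4 t2^3, CFSE = 4(−0.6) + 3(+0.4) = -1.2Δₜ = -1.2 × (4/9) × 139 = -74 kJ/mol.
Subtracting, OSPE = -111 − (-74) = -37 kJ/mol.

-37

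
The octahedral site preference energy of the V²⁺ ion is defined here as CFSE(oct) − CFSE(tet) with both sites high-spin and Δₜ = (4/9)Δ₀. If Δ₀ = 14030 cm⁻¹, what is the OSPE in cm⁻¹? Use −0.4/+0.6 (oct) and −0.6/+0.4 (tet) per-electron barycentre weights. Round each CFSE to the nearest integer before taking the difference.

-11848

V²⁺: group 5, so d-count = 5 − 2 = 3.
Octahedral (high-spin): t₂g³ eg⁰, CFSE = 3(−0.4) + 0(+0.6) = -1.2Δ₀ = -1.2 × 14030 = -16836 cm⁻¹.
Tetrahedral e² t₂¹ gives -0.8Δₜ = -0.8 × (4/9) × 14030 = -4988 cm⁻¹.
OSPE = -16836 − (-4988) = -11848 cm⁻¹.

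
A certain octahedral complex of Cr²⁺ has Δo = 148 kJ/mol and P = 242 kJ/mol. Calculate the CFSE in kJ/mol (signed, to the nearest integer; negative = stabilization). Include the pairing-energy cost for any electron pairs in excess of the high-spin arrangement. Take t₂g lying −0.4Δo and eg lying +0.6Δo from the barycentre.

-89

Cr²⁺: group 6, so d-count = 6 − 2 = 4.
Δo < P, so pairing is avoided: the ground state is high-spin.
That gives t₂g³ eg¹.
Orbital CFSE = -0.6Δo = -0.6 × 148 = -89 kJ/mol.
High-spin has no excess pairs, so no pairing correction applies.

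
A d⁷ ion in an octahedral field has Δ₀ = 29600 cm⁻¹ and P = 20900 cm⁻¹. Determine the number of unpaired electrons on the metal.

1

With Δ₀ > P the complex is low-spin.
Configuration: t₂g⁶ eg¹.
Unpaired electrons: 1.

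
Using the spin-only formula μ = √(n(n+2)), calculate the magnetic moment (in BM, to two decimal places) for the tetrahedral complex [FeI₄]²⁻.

4.90 BM

Each I⁻ contributes -1; 4 × (-1) = -4. With overall charge -2, Fe is in the +2 oxidation state.
Fe is in group 8, so Fe²⁺ is d⁶ (8 − 2 = 6).
Tetrahedral splitting is small, so the complex is high-spin.
Configuration: e^3 t2^3 → 4 unpaired electrons.
μ(spin-only) = √[4(4+2)] = √24 ≈ 4.90 BM.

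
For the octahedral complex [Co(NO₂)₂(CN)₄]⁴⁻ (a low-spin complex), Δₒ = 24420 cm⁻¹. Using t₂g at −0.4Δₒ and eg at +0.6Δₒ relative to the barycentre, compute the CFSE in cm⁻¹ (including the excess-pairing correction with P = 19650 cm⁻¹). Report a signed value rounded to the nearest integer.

-24306

Ligand charges: 2×(-1) from NO₂⁻ and 4×(-1) from CN⁻ sum to -6; with overall charge -4, Co is +2.
Co sits in group 9; removing 2 electrons leaves Co²⁺ with 9 − 2 = 7 d electrons.
Configuration: t₂g⁶ eg¹.
The orbital stabilization is -1.8Δₒ = -1.8 × 24420 = -43956 cm⁻¹.
High-spin d⁷ would be t₂g⁵ eg² with 2 pairs; low-spin has 3, so 1 excess pair costs +1P = +19650 cm⁻¹.
Overall CFSE = -43956 + 19650 = -24306 cm⁻¹.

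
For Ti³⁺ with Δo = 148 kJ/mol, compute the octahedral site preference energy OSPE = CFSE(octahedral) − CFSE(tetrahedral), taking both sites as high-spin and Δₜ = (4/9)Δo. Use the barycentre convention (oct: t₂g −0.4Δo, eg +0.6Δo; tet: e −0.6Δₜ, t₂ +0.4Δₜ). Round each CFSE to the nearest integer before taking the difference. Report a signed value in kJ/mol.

Group 4 minus oxidation state +3 gives a d¹ configuration for Ti³⁺.
Octahedral high-spin t2g^1 e_g^0: CFSE = -0.4 × 148 = -59 kJ/mol.
In a tetrahedral site the filling is e^1 t2^0: CFSE(tet) = -0.6Δₜ = -0.6 × (4/9)(148) = -39 kJ/mol.
Subtracting, OSPE = -59 − (-39) = -20 kJ/mol.

-20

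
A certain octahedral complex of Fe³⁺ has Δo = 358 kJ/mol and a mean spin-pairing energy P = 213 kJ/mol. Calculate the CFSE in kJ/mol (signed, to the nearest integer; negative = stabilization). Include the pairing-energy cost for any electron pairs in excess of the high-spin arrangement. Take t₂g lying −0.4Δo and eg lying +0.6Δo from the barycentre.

Fe sits in group 8; removing 3 electrons leaves Fe³⁺ with 8 − 3 = 5 d electrons.
Here Δo > P (358 > 213), so the low-spin state is favoured.
Filling d⁵ accordingly: t₂g⁵ eg⁰.
Orbital CFSE = -2.0Δo = -2.0 × 358 = -716 kJ/mol.
Excess pairs vs high-spin: 2 − 0 = 2; pairing cost = +426 kJ/mol.
Net CFSE = -716 + 426 = -290 kJ/mol.

-290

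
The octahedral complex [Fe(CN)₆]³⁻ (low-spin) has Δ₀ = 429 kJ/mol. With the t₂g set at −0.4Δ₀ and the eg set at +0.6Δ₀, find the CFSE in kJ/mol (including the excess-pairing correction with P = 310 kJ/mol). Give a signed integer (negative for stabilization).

Each CN⁻ contributes -1; 6 × (-1) = -6. With overall charge -3, Fe is in the +3 oxidation state.
Fe is in group 8, so Fe³⁺ is d⁵ (8 − 3 = 5).
Electron filling gives t₂g⁵ eg⁰.
CFSE(orbital) = 5×(-0.4Δ₀) + 0×(0.6Δ₀) = -2.0Δ₀; with Δ₀ = 429 kJ/mol that is -858 kJ/mol.
Pairing penalty: 2 pairs vs 0 in the high-spin reference → 2 extra × P = 620 kJ/mol.
Combining: -858 + 620 = -238 kJ/mol.

-238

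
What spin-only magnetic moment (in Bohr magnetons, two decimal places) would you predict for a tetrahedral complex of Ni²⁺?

2.83 Bohr magnetons

Ni²⁺: group 10, so d-count = 10 − 2 = 8.
Tetrahedral fields are weak (Δₜ ≈ 4/9 Δₒ), so electrons fill high-spin.
Configuration: e^4 t2^4 → 2 unpaired electrons.
μ(spin-only) = √[2(2+2)] = √8 ≈ 2.83 Bohr magnetons.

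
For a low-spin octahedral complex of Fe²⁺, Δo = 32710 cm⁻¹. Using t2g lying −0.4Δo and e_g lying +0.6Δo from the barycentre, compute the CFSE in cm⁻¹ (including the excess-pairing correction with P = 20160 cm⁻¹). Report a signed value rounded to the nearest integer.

Fe is in group 8, so Fe²⁺ is d⁶ (8 − 2 = 6).
Electron filling gives t2g^6 e_g^0.
Orbital CFSE = 6(-0.4) + 0(0.6) = -2.4Δo = -2.4 × 32710 = -78504 cm⁻¹.
Relative to high-spin t2g^4 e_g^2 (1 paired), the low-spin configuration has 2 additional pairs, contributing +2 × 20160 = +40320 cm⁻¹.
Overall CFSE = -78504 + 40320 = -38184 cm⁻¹.

-38184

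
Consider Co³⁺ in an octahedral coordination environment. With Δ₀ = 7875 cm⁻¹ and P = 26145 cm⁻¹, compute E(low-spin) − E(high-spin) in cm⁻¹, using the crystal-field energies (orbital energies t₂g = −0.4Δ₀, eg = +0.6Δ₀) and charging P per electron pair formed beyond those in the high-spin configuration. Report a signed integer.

36540

Co is in group 9, so Co³⁺ is d⁶ (9 − 3 = 6).
High-spin d⁶ fills as t₂g⁴ eg² with CFSE 4(−0.4) + 2(+0.6) = -0.4Δ₀ = -3150 cm⁻¹.
For low-spin the configuration is t₂g⁶ eg⁰: orbital energy -2.4 × 7875 = -18900 cm⁻¹, and 2 additional pairs relative to high-spin add 52290 cm⁻¹, giving 33390 cm⁻¹.
E(LS) − E(HS) = 33390 − (-3150) = 36540 cm⁻¹.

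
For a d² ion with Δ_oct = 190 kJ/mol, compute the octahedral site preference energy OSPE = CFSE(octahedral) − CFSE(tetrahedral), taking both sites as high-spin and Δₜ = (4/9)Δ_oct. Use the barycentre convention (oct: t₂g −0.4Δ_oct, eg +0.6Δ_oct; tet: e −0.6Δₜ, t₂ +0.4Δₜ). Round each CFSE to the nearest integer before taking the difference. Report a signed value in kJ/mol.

In an octahedral site d² (HS) is t2g^2 e_g^0, giving CFSE(oct) = -0.8Δ_oct = -152 kJ/mol.
Tetrahedral e^2 t2^0 gives -1.2Δₜ = -1.2 × (4/9) × 190 = -101 kJ/mol.
OSPE = -152 − (-101) = -51 kJ/mol.

-51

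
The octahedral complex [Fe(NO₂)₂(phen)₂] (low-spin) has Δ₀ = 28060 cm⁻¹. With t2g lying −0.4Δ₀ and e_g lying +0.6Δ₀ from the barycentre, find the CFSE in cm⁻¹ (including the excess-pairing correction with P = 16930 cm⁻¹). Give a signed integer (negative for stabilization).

-33484

Ligand charges: 2×(-1) from NO₂⁻ and 2×(+0) from phen sum to -2; with overall charge +0, Fe is +2.
Fe is in group 8, so Fe²⁺ is d⁶ (8 − 2 = 6).
Electron filling gives t2g^6 e_g^0.
Orbital CFSE = 6(-0.4) + 0(0.6) = -2.4Δ₀ = -2.4 × 28060 = -67344 cm⁻¹.
High-spin d⁶ would be t2g^4 e_g^2 with 1 pair; low-spin has 3, so 2 excess pairs cost +2P = +33860 cm⁻¹.
Combining: -67344 + 33860 = -33484 cm⁻¹.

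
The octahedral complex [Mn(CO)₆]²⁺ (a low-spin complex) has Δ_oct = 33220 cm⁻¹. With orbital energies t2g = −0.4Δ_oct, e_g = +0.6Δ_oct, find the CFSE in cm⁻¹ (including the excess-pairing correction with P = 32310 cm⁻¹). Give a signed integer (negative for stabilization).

CO is neutral, so the +2 overall charge sits on Mn: oxidation state +2.
Mn is in group 7, so Mn²⁺ is d⁵ (7 − 2 = 5).
Electron filling gives t2g^5 e_g^0.
Orbital CFSE = 5(-0.4) + 0(0.6) = -2.0Δ_oct = -2.0 × 33220 = -66440 cm⁻¹.
High-spin d⁵ would be t2g^3 e_g^2 with 0 pairs; low-spin has 2, so 2 excess pairs cost +2P = +64620 cm⁻¹.
Combining: -66440 + 64620 = -1820 cm⁻¹.

-1820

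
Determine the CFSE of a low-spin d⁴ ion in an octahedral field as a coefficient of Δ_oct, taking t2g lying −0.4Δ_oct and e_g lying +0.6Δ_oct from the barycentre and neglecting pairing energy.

-1.6 Δ_oct

Configuration: t2g^4 e_g^0.
CFSE = 4(-0.4Δ_oct) + 0(0.6Δ_oct) = -1.6Δ_oct + 0.0Δ_oct = -1.6Δ_oct.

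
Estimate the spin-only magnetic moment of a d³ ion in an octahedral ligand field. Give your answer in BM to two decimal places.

For octahedral d³ the high- and low-spin configurations coincide.
Configuration: t₂g³ eg⁰ → 3 unpaired electrons.
μ(spin-only) = √[3(3+2)] = √15 ≈ 3.87 BM.

3.87 BM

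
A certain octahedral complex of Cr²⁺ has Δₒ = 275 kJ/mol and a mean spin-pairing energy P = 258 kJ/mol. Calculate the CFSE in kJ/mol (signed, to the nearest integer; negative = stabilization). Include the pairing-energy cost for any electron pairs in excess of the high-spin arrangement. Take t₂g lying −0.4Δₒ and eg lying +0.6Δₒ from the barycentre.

-182

Cr sits in group 6; removing 2 electrons leaves Cr²⁺ with 6 − 2 = 4 d electrons.
Here Δₒ > P (275 > 258), so the low-spin state is favoured.
That gives t₂g⁴ eg⁰.
Orbital CFSE = -1.6Δₒ = -1.6 × 275 = -440 kJ/mol.
Excess pairs vs high-spin: 1 − 0 = 1; pairing cost = +258 kJ/mol.
Net CFSE = -440 + 258 = -182 kJ/mol.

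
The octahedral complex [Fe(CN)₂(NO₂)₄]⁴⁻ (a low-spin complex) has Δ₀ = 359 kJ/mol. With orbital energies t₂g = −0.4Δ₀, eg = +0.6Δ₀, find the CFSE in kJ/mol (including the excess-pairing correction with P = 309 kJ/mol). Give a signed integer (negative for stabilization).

Ligand charges: 2×(-1) from CN⁻ and 4×(-1) from NO₂⁻ sum to -6; with overall charge -4, Fe is +2.
Fe is in group 8, so Fe²⁺ is d⁶ (8 − 2 = 6).
Electron filling gives t₂g⁶ eg⁰.
Orbital CFSE = 6(-0.4) + 0(0.6) = -2.4Δ₀ = -2.4 × 359 = -862 kJ/mol.
Pairing penalty: 3 pairs vs 1 in the high-spin reference → 2 extra × P = 618 kJ/mol.
Combining: -862 + 618 = -244 kJ/mol.

-244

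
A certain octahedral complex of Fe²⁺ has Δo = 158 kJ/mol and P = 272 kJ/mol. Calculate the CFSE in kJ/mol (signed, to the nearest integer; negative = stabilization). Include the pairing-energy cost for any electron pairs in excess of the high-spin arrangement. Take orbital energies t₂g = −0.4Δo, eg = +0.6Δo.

Group 8 minus oxidation state +2 gives a d⁶ configuration for Fe²⁺.
Since Δo = 158 kJ/mol < P = 272 kJ/mol, the complex adopts the high-spin configuration.
Filling d⁶ accordingly: t₂g⁴ eg².
Orbital CFSE = -0.4Δo = -0.4 × 158 = -63 kJ/mol.
High-spin has no excess pairs, so no pairing correction applies.

-63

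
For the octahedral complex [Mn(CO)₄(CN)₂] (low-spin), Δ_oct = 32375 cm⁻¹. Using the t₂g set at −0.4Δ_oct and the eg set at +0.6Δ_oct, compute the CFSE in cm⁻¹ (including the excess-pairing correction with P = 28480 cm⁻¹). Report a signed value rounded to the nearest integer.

-7790

Ligand charges: 4×(+0) from CO and 2×(-1) from CN⁻ sum to -2; with overall charge +0, Mn is +2.
Group 7 minus oxidation state +2 gives a d⁵ configuration for Mn²⁺.
The d⁵ electrons fill as t₂g⁵ eg⁰.
Orbital CFSE = 5(-0.4) + 0(0.6) = -2.0Δ_oct = -2.0 × 32375 = -64750 cm⁻¹.
High-spin d⁵ would be t₂g³ eg² with 0 pairs; low-spin has 2, so 2 excess pairs cost +2P = +56960 cm⁻¹.
Overall CFSE = -64750 + 56960 = -7790 cm⁻¹.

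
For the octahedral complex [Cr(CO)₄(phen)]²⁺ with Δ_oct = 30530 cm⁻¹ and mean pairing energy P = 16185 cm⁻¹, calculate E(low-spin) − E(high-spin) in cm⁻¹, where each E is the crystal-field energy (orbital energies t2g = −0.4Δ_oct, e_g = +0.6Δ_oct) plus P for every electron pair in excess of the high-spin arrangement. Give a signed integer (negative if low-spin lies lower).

Ligand charges: 4×(+0) from CO and 1×(+0) from phen sum to +0; with overall charge +2, Cr is +2.
Cr is in group 6, so Cr²⁺ is d⁴ (6 − 2 = 4).
High-spin d⁴ fills as t2g^3 e_g^1 with CFSE 3(−0.4) + 1(+0.6) = -0.6Δ_oct = -18318 cm⁻¹.
Low-spin t2g^4 e_g^0 gives -1.6Δ_oct = -48848 cm⁻¹, but forming 1 extra pair costs 1P = 16185 cm⁻¹, so E(LS) = -48848 + 16185 = -32663 cm⁻¹.
Thus E(LS) − E(HS) = -14345 cm⁻¹.

-14345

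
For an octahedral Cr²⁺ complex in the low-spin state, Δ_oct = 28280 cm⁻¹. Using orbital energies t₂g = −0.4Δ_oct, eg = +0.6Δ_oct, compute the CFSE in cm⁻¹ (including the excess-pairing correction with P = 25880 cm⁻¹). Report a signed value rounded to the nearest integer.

Cr²⁺: group 6, so d-count = 6 − 2 = 4.
Electron filling gives t₂g⁴ eg⁰.
CFSE(orbital) = 4×(-0.4Δ_oct) + 0×(0.6Δ_oct) = -1.6Δ_oct; with Δ_oct = 28280 cm⁻¹ that is -45248 cm⁻¹.
Relative to high-spin t₂g³ eg¹ (0 paired), the low-spin configuration has 1 additional pair, contributing +1 × 25880 = +25880 cm⁻¹.
Overall CFSE = -45248 + 25880 = -19368 cm⁻¹.

-19368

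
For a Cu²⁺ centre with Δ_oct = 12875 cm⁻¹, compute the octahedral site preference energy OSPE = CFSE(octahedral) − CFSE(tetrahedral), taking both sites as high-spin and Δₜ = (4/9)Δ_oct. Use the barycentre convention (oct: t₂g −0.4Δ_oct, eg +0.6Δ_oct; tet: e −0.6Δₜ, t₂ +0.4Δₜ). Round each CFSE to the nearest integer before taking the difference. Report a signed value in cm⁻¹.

Cu sits in group 11; removing 2 electrons leaves Cu²⁺ with 11 − 2 = 9 d electrons.
Octahedral high-spin t2g^6 e_g^3: CFSE = -0.6 × 12875 = -7725 cm⁻¹.
Tetrahedral e^4 t2^5 gives -0.4Δₜ = -0.4 × (4/9) × 12875 = -2289 cm⁻¹.
OSPE = CFSE(oct) − CFSE(tet) = -7725 − (-2289) = -5436 cm⁻¹.

-5436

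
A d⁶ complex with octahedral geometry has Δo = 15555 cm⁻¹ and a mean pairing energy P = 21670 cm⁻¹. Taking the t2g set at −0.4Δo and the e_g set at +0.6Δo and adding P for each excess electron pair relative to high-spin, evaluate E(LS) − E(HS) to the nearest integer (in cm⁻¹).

High-spin: t2g^4 e_g^2, CFSE = -0.4Δo = -6222 cm⁻¹.
For low-spin the configuration is t2g^6 e_g^0: orbital energy -2.4 × 15555 = -37332 cm⁻¹, and 2 additional pairs relative to high-spin add 43340 cm⁻¹, giving 6008 cm⁻¹.
E(LS) − E(HS) = 6008 − (-6222) = 12230 cm⁻¹.

12230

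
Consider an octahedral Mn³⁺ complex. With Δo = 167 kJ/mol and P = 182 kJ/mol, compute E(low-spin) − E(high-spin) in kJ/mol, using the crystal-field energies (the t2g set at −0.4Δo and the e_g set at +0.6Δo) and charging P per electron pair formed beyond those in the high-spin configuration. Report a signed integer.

Mn sits in group 7; removing 3 electrons leaves Mn³⁺ with 7 − 3 = 4 d electrons.
In the high-spin limit (t2g^3 e_g^1) the orbital term is -0.6Δo = -100 kJ/mol, with no excess pairing.
Low-spin: t2g^4 e_g^0, orbital CFSE = -1.6Δo = -267 kJ/mol; plus 1 excess pair × P = +182 kJ/mol; total -85 kJ/mol.
E(LS) − E(HS) = -85 − (-100) = 15 kJ/mol.

15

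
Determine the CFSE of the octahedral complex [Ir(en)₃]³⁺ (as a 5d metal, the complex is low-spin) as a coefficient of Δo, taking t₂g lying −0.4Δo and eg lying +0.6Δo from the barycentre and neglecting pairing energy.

-2.4 Δo

en is neutral, so the +3 overall charge sits on Ir: oxidation state +3.
Group 9 minus oxidation state +3 gives a d⁶ configuration for Ir³⁺.
Configuration: t₂g⁶ eg⁰.
CFSE = 6(-0.4Δo) + 0(0.6Δo) = -2.4Δo + 0.0Δo = -2.4Δo.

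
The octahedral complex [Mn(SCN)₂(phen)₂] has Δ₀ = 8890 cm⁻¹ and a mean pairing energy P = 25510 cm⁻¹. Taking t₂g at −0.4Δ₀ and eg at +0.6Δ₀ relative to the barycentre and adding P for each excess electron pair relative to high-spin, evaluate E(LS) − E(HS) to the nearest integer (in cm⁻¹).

33240

Ligand charges: 2×(-1) from SCN⁻ and 2×(+0) from phen sum to -2; with overall charge +0, Mn is +2.
Mn is in group 7, so Mn²⁺ is d⁵ (7 − 2 = 5).
High-spin: t₂g³ eg², CFSE = 0.0Δ₀ = 0 cm⁻¹.
Low-spin t₂g⁵ eg⁰ gives -2.0Δ₀ = -17780 cm⁻¹, but forming 2 extra pairs costs 2P = 51020 cm⁻¹, so E(LS) = -17780 + 51020 = 33240 cm⁻¹.
The difference is 33240 − (0) = 33240 cm⁻¹, so high-spin lies lower.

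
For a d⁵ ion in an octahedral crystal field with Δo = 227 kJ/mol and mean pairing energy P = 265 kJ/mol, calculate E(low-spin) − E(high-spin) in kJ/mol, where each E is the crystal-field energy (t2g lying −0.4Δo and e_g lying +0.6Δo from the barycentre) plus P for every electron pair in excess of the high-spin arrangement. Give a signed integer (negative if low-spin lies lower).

In the high-spin limit (t2g^3 e_g^2) the orbital term is 0.0Δo = 0 kJ/mol, with no excess pairing.
For low-spin the configuration is t2g^5 e_g^0: orbital energy -2.0 × 227 = -454 kJ/mol, and 2 additional pairs relative to high-spin add 530 kJ/mol, giving 76 kJ/mol.
Thus E(LS) − E(HS) = 76 kJ/mol.

76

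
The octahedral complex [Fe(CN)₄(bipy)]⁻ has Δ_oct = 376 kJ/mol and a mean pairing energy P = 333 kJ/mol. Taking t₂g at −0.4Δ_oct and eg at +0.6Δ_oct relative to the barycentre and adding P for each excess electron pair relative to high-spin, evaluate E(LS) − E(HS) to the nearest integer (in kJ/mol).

Ligand charges: 4×(-1) from CN⁻ and 1×(+0) from bipy sum to -4; with overall charge -1, Fe is +3.
Fe³⁺: group 8, so d-count = 8 − 3 = 5.
In the high-spin limit (t₂g³ eg²) the orbital term is 0.0Δ_oct = 0 kJ/mol, with no excess pairing.
Low-spin t₂g⁵ eg⁰ gives -2.0Δ_oct = -752 kJ/mol, but forming 2 extra pairs costs 2P = 666 kJ/mol, so E(LS) = -752 + 666 = -86 kJ/mol.
E(LS) − E(HS) = -86 − (0) = -86 kJ/mol.

-86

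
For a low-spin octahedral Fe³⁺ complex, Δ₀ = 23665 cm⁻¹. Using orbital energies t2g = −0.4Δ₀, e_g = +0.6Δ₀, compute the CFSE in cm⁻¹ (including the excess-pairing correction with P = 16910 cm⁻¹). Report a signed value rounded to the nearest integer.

-13510

Fe is in group 8, so Fe³⁺ is d⁵ (8 − 3 = 5).
Electron filling gives t2g^5 e_g^0.
CFSE(orbital) = 5×(-0.4Δ₀) + 0×(0.6Δ₀) = -2.0Δ₀; with Δ₀ = 23665 cm⁻¹ that is -47330 cm⁻¹.
Pairing penalty: 2 pairs vs 0 in the high-spin reference → 2 extra × P = 33820 cm⁻¹.
Overall CFSE = -47330 + 33820 = -13510 cm⁻¹.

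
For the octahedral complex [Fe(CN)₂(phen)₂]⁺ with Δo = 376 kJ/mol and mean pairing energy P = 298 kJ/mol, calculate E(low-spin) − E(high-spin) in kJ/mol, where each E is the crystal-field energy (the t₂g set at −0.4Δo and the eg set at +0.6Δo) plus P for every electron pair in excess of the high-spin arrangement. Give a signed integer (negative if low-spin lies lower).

-156

Ligand charges: 2×(-1) from CN⁻ and 2×(+0) from phen sum to -2; with overall charge +1, Fe is +3.
Fe sits in group 8; removing 3 electrons leaves Fe³⁺ with 8 − 3 = 5 d electrons.
High-spin d⁵ fills as t₂g³ eg² with CFSE 3(−0.4) + 2(+0.6) = 0.0Δo = 0 kJ/mol.
For low-spin the configuration is t₂g⁵ eg⁰: orbital energy -2.0 × 376 = -752 kJ/mol, and 2 additional pairs relative to high-spin add 596 kJ/mol, giving -156 kJ/mol.
Thus E(LS) − E(HS) = -156 kJ/mol.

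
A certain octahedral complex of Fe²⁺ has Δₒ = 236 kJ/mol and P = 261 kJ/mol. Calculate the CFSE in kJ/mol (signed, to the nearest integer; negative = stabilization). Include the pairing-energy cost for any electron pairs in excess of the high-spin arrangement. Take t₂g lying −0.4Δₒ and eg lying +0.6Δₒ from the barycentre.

Fe sits in group 8; removing 2 electrons leaves Fe²⁺ with 8 − 2 = 6 d electrons.
Here Δₒ < P (236 < 261), so the high-spin state is favoured.
Filling d⁶ accordingly: t₂g⁴ eg².
Orbital CFSE = -0.4Δₒ = -0.4 × 236 = -94 kJ/mol.
High-spin has no excess pairs, so no pairing correction applies.

-94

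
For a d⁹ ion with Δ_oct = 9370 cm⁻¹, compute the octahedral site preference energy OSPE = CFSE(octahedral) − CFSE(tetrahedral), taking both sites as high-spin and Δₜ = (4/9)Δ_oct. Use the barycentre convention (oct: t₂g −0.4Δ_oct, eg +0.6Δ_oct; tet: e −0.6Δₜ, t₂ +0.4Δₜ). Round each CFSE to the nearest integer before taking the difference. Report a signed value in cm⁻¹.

-3956

Octahedral (high-spin): t₂g⁶ eg³, CFSE = 6(−0.4) + 3(+0.6) = -0.6Δ_oct = -0.6 × 9370 = -5622 cm⁻¹.
Tetrahedral e⁴ t₂⁵ gives -0.4Δₜ = -0.4 × (4/9) × 9370 = -1666 cm⁻¹.
OSPE = CFSE(oct) − CFSE(tet) = -5622 − (-1666) = -3956 cm⁻¹.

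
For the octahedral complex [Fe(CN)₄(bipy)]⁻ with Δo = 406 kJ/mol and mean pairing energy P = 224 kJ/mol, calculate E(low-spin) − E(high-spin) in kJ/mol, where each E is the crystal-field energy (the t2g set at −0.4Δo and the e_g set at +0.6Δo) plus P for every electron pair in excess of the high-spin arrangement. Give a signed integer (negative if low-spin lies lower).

-364

Ligand charges: 4×(-1) from CN⁻ and 1×(+0) from bipy sum to -4; with overall charge -1, Fe is +3.
Fe³⁺: group 8, so d-count = 8 − 3 = 5.
High-spin: t2g^3 e_g^2, CFSE = 0.0Δo = 0 kJ/mol.
For low-spin the configuration is t2g^5 e_g^0: orbital energy -2.0 × 406 = -812 kJ/mol, and 2 additional pairs relative to high-spin add 448 kJ/mol, giving -364 kJ/mol.
The difference is -364 − (0) = -364 kJ/mol, so low-spin lies lower.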